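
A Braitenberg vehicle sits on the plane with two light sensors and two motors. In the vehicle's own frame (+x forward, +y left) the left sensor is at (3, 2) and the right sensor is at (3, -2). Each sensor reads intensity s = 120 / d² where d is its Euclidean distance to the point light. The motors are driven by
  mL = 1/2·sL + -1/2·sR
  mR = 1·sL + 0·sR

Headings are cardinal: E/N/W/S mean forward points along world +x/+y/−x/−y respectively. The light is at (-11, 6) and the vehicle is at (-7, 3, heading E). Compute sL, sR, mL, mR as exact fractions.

left sensor world pos  = (-4, 5); dL² = 50
right sensor world pos = (-4, 1); dR² = 74
sL = 120/50 = 12/5
sR = 120/74 = 60/37
mL = 1/2·sL + -1/2·sR = 72/185
mR = 1·sL + 0·sR = 12/5

12/5 60/37 72/185 12/5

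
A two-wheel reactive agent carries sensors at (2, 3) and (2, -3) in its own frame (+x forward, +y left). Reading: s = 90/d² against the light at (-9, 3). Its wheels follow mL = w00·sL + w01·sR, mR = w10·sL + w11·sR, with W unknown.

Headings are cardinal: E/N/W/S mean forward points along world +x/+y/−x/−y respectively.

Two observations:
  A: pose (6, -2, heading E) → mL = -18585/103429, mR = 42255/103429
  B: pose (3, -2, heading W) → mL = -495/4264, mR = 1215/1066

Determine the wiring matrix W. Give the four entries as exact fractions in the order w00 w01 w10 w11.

-1 1/2 1/2 1

obs A: pose=(6,-2,E) → sL=90/293, sR=90/353, mL=-18585/103429, mR=42255/103429
obs B: pose=(3,-2,W) → sL=45/82, sR=45/52, mL=-495/4264, mR=1215/1066
sensor matrix S = [[90/293, 90/353], [45/82, 45/52]]; det S = 13881375/110255314
solve [mL_A; mL_B] = S·[w00; w01] and [mR_A; mR_B] = S·[w10; w11]:
  w00 = -1, w01 = 1/2, w10 = 1/2, w11 = 1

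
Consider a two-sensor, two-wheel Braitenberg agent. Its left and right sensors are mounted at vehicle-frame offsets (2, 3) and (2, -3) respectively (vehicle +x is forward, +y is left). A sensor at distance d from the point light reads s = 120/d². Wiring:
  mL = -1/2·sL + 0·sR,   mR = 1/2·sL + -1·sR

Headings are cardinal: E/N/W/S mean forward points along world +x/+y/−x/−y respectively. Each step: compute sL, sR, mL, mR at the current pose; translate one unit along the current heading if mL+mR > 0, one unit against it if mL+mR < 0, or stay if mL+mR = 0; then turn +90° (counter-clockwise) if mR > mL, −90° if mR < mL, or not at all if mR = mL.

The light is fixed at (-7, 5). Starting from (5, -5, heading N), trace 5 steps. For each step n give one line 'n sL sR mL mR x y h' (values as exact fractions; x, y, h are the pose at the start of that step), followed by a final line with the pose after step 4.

n=0: pose=(5,-5,N); sL=24/29, sR=120/289; mL=-12/29, mR=-12/8381; mL+mR=-120/289 → advance -1; mR−mL=3456/8381 → turn +1·90°
n=1: pose=(5,-6,W); sL=15/37, sR=30/41; mL=-15/74, mR=-1605/3034; mL+mR=-30/41 → advance -1; mR−mL=-495/1517 → turn -1·90°
n=2: pose=(6,-6,N); sL=120/181, sR=120/337; mL=-60/181, mR=-1500/60997; mL+mR=-120/337 → advance -1; mR−mL=18720/60997 → turn +1·90°
n=3: pose=(6,-7,W); sL=60/173, sR=60/101; mL=-30/173, mR=-7350/17473; mL+mR=-60/101 → advance -1; mR−mL=-4320/17473 → turn -1·90°
n=4: pose=(7,-7,N); sL=120/221, sR=120/389; mL=-60/221, mR=-3180/85969; mL+mR=-120/389 → advance -1; mR−mL=20160/85969 → turn +1·90°

0 24/29 120/289 -12/29 -12/8381 5 -5 N
1 15/37 30/41 -15/74 -1605/3034 5 -6 W
2 120/181 120/337 -60/181 -1500/60997 6 -6 N
3 60/173 60/101 -30/173 -7350/17473 6 -7 W
4 120/221 120/389 -60/221 -3180/85969 7 -7 N
final 7 -8 W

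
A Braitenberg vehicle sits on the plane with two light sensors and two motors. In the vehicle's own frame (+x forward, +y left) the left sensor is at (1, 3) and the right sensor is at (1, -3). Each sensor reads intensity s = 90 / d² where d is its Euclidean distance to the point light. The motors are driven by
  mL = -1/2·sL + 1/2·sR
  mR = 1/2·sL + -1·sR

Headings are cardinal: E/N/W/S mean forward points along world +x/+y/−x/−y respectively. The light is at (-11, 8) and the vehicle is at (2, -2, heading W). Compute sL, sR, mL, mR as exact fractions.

left sensor world pos  = (1, -5); dL² = 313
right sensor world pos = (1, 1); dR² = 193
sL = 90/313 = 90/313
sR = 90/193 = 90/193
mL = -1/2·sL + 1/2·sR = 5400/60409
mR = 1/2·sL + -1·sR = -19485/60409

90/313 90/193 5400/60409 -19485/60409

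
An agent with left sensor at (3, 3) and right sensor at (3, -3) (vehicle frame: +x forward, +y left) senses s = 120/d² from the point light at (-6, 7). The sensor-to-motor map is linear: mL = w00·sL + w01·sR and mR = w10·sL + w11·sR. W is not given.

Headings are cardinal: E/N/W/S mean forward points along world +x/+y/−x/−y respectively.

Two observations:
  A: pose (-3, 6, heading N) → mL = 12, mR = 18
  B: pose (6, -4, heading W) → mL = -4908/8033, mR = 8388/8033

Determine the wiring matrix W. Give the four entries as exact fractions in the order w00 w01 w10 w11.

obs A: pose=(-3,6,N) → sL=30, sR=3, mL=12, mR=18
obs B: pose=(6,-4,W) → sL=120/277, sR=24/29, mL=-4908/8033, mR=8388/8033
sensor matrix S = [[30, 3], [120/277, 24/29]]; det S = 189000/8033
solve [mL_A; mL_B] = S·[w00; w01] and [mR_A; mR_B] = S·[w10; w11]:
  w00 = 1/2, w01 = -1, w10 = 1/2, w11 = 1

1/2 -1 1/2 1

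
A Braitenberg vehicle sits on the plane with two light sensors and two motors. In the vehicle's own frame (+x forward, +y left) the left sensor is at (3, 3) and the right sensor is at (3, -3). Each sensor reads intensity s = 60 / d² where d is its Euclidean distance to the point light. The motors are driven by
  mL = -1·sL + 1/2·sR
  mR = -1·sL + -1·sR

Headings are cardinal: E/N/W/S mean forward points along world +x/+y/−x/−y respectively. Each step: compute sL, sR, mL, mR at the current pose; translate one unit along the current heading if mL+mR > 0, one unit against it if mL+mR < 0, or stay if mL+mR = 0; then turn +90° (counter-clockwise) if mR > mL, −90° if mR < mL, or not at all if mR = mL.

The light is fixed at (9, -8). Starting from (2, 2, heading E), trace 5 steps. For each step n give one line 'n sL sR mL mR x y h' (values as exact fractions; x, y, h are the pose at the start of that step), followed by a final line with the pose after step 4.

0 12/37 12/13 66/481 -600/481 2 2 E
1 30/37 6/17 -399/629 -732/629 1 2 S
2 12/37 60/317 -2694/11729 -6024/11729 1 3 W
3 15/74 15/53 -120/1961 -1905/3922 2 3 N
4 12/37 12/13 66/481 -600/481 2 2 E
final 1 2 S

n=0: pose=(2,2,E); sL=12/37, sR=12/13; mL=66/481, mR=-600/481; mL+mR=-534/481 → advance -1; mR−mL=-18/13 → turn -1·90°
n=1: pose=(1,2,S); sL=30/37, sR=6/17; mL=-399/629, mR=-732/629; mL+mR=-1131/629 → advance -1; mR−mL=-9/17 → turn -1·90°
n=2: pose=(1,3,W); sL=12/37, sR=60/317; mL=-2694/11729, mR=-6024/11729; mL+mR=-8718/11729 → advance -1; mR−mL=-90/317 → turn -1·90°
n=3: pose=(2,3,N); sL=15/74, sR=15/53; mL=-120/1961, mR=-1905/3922; mL+mR=-2145/3922 → advance -1; mR−mL=-45/106 → turn -1·90°
n=4: pose=(2,2,E); sL=12/37, sR=12/13; mL=66/481, mR=-600/481; mL+mR=-534/481 → advance -1; mR−mL=-18/13 → turn -1·90°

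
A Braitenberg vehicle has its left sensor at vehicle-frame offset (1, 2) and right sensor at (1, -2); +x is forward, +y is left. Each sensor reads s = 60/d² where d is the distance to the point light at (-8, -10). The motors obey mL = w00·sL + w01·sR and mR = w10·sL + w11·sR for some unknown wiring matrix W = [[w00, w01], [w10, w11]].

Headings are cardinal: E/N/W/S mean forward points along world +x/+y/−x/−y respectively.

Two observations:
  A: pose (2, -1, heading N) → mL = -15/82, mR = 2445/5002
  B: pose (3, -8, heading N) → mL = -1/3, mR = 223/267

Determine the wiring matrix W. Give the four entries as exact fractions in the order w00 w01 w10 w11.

-1/2 0 1 1/2

obs A: pose=(2,-1,N) → sL=15/41, sR=15/61, mL=-15/82, mR=2445/5002
obs B: pose=(3,-8,N) → sL=2/3, sR=30/89, mL=-1/3, mR=223/267
sensor matrix S = [[15/41, 15/61], [2/3, 30/89]]; det S = -9040/222589
solve [mL_A; mL_B] = S·[w00; w01] and [mR_A; mR_B] = S·[w10; w11]:
  w00 = -1/2, w01 = 0, w10 = 1, w11 = 1/2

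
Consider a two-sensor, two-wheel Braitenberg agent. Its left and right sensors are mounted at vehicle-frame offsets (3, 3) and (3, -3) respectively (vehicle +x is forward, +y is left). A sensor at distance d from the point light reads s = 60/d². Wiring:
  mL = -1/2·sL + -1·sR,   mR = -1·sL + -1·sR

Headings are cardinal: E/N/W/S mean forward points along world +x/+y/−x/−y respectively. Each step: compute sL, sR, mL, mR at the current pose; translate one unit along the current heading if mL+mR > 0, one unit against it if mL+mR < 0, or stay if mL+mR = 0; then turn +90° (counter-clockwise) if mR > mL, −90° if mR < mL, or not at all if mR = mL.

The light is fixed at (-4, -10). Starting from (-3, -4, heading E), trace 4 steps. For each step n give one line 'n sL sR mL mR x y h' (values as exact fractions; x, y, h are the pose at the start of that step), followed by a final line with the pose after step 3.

0 60/97 12/5 -1314/485 -1464/485 -3 -4 E
1 10/3 10/3 -5 -20/3 -4 -4 S
2 12/5 60/109 -954/545 -1608/545 -4 -3 W
3 15/26 15/29 -1215/1508 -825/754 -3 -3 N
final -3 -4 E

n=0: pose=(-3,-4,E); sL=60/97, sR=12/5; mL=-1314/485, mR=-1464/485; mL+mR=-2778/485 → advance -1; mR−mL=-30/97 → turn -1·90°
n=1: pose=(-4,-4,S); sL=10/3, sR=10/3; mL=-5, mR=-20/3; mL+mR=-35/3 → advance -1; mR−mL=-5/3 → turn -1·90°
n=2: pose=(-4,-3,W); sL=12/5, sR=60/109; mL=-954/545, mR=-1608/545; mL+mR=-2562/545 → advance -1; mR−mL=-6/5 → turn -1·90°
n=3: pose=(-3,-3,N); sL=15/26, sR=15/29; mL=-1215/1508, mR=-825/754; mL+mR=-2865/1508 → advance -1; mR−mL=-15/52 → turn -1·90°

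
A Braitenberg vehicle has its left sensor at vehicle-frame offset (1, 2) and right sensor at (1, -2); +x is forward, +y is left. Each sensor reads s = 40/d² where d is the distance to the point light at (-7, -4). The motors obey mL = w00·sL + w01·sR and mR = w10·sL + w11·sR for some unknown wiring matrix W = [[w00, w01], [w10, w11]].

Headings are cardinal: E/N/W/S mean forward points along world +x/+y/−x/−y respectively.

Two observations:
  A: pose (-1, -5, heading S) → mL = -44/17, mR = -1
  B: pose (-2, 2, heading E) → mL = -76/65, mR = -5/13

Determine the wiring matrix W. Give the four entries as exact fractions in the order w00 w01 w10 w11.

-1 -1 0 -1/2

obs A: pose=(-1,-5,S) → sL=10/17, sR=2, mL=-44/17, mR=-1
obs B: pose=(-2,2,E) → sL=2/5, sR=10/13, mL=-76/65, mR=-5/13
sensor matrix S = [[10/17, 2], [2/5, 10/13]]; det S = -384/1105
solve [mL_A; mL_B] = S·[w00; w01] and [mR_A; mR_B] = S·[w10; w11]:
  w00 = -1, w01 = -1, w10 = 0, w11 = -1/2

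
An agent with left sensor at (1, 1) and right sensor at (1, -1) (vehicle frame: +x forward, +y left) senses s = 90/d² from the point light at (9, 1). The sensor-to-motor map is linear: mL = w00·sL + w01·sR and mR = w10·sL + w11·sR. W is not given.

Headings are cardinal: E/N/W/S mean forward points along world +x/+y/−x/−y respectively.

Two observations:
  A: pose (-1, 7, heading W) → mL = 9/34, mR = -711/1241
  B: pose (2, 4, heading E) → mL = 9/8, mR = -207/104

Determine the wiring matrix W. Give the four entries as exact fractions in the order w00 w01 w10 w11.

obs A: pose=(-1,7,W) → sL=45/73, sR=9/17, mL=9/34, mR=-711/1241
obs B: pose=(2,4,E) → sL=45/26, sR=9/4, mL=9/8, mR=-207/104
sensor matrix S = [[45/73, 9/17], [45/26, 9/4]]; det S = 30375/64532
solve [mL_A; mL_B] = S·[w00; w01] and [mR_A; mR_B] = S·[w10; w11]:
  w00 = 0, w01 = 1/2, w10 = -1/2, w11 = -1/2

0 1/2 -1/2 -1/2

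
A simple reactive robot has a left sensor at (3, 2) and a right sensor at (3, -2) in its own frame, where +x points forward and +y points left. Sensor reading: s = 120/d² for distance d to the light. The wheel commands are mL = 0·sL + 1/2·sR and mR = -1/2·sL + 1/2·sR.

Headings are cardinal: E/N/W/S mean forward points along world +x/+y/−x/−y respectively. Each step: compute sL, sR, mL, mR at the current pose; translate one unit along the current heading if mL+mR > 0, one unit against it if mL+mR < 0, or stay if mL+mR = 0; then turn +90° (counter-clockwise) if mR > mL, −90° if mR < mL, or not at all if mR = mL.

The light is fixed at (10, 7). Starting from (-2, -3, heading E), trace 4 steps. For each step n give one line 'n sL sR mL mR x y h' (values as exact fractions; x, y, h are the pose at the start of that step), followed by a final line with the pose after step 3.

0 24/29 8/15 4/15 -64/435 -2 -3 E
1 12/25 60/169 30/169 -264/4225 -1 -3 S
2 24/73 120/277 60/277 1056/20221 -1 -4 W
3 6/13 30/41 15/41 72/533 -2 -4 N
final -2 -3 E

n=0: pose=(-2,-3,E); sL=24/29, sR=8/15; mL=4/15, mR=-64/435; mL+mR=52/435 → advance +1; mR−mL=-12/29 → turn -1·90°
n=1: pose=(-1,-3,S); sL=12/25, sR=60/169; mL=30/169, mR=-264/4225; mL+mR=486/4225 → advance +1; mR−mL=-6/25 → turn -1·90°
n=2: pose=(-1,-4,W); sL=24/73, sR=120/277; mL=60/277, mR=1056/20221; mL+mR=5436/20221 → advance +1; mR−mL=-12/73 → turn -1·90°
n=3: pose=(-2,-4,N); sL=6/13, sR=30/41; mL=15/41, mR=72/533; mL+mR=267/533 → advance +1; mR−mL=-3/13 → turn -1·90°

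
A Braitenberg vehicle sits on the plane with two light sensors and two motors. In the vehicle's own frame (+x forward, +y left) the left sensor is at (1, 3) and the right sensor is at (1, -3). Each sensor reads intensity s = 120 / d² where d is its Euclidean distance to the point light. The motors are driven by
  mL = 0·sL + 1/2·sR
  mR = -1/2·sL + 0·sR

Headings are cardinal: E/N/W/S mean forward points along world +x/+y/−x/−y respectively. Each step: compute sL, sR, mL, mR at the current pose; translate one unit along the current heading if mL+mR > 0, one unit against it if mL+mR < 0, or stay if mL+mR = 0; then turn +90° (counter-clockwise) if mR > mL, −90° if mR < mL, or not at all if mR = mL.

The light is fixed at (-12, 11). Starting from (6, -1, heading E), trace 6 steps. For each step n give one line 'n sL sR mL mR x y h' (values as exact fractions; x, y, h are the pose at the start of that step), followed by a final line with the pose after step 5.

0 60/221 60/293 30/293 -30/221 6 -1 E
1 120/569 24/73 12/73 -60/569 5 -1 S
2 15/64 30/89 15/89 -15/128 5 -2 W
3 120/313 24/101 12/101 -60/313 4 -2 N
4 12/41 60/289 30/289 -6/41 4 -3 E
5 40/183 40/123 20/123 -20/183 3 -3 S
final 3 -4 W

n=0: pose=(6,-1,E); sL=60/221, sR=60/293; mL=30/293, mR=-30/221; mL+mR=-2160/64753 → advance -1; mR−mL=-15420/64753 → turn -1·90°
n=1: pose=(5,-1,S); sL=120/569, sR=24/73; mL=12/73, mR=-60/569; mL+mR=2448/41537 → advance +1; mR−mL=-11208/41537 → turn -1·90°
n=2: pose=(5,-2,W); sL=15/64, sR=30/89; mL=15/89, mR=-15/128; mL+mR=585/11392 → advance +1; mR−mL=-3255/11392 → turn -1·90°
n=3: pose=(4,-2,N); sL=120/313, sR=24/101; mL=12/101, mR=-60/313; mL+mR=-2304/31613 → advance -1; mR−mL=-9816/31613 → turn -1·90°
n=4: pose=(4,-3,E); sL=12/41, sR=60/289; mL=30/289, mR=-6/41; mL+mR=-504/11849 → advance -1; mR−mL=-2964/11849 → turn -1·90°
n=5: pose=(3,-3,S); sL=40/183, sR=40/123; mL=20/123, mR=-20/183; mL+mR=400/7503 → advance +1; mR−mL=-680/2501 → turn -1·90°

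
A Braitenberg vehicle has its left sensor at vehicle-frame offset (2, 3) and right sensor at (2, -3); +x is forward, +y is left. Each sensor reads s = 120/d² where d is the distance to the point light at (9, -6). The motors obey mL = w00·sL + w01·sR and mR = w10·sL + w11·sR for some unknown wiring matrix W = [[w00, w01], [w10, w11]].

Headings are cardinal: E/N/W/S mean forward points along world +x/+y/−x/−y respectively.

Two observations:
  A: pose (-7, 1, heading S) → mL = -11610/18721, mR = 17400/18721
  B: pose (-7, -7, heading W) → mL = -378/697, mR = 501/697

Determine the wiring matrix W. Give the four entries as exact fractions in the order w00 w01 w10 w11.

obs A: pose=(-7,1,S) → sL=60/97, sR=60/193, mL=-11610/18721, mR=17400/18721
obs B: pose=(-7,-7,W) → sL=6/17, sR=15/41, mL=-378/697, mR=501/697
sensor matrix S = [[60/97, 60/193], [6/17, 15/41]]; det S = 1521180/13048537
solve [mL_A; mL_B] = S·[w00; w01] and [mR_A; mR_B] = S·[w10; w11]:
  w00 = -1/2, w01 = -1, w10 = 1, w11 = 1

-1/2 -1 1 1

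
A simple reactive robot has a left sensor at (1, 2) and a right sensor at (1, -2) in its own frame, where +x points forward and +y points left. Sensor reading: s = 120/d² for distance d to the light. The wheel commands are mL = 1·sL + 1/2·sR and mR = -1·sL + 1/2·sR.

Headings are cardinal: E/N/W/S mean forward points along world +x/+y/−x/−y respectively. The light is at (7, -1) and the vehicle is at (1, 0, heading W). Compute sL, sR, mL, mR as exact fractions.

left sensor world pos  = (0, -2); dL² = 50
right sensor world pos = (0, 2); dR² = 58
sL = 120/50 = 12/5
sR = 120/58 = 60/29
mL = 1·sL + 1/2·sR = 498/145
mR = -1·sL + 1/2·sR = -198/145

12/5 60/29 498/145 -198/145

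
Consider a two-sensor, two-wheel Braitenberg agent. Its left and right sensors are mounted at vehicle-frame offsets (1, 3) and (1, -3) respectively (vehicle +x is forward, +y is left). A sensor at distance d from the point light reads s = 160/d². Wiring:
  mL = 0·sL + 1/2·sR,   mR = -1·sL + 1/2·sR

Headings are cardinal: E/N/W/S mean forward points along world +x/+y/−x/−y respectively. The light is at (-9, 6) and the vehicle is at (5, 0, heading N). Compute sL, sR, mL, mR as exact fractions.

left sensor world pos  = (2, 1); dL² = 146
right sensor world pos = (8, 1); dR² = 314
sL = 160/146 = 80/73
sR = 160/314 = 80/157
mL = 0·sL + 1/2·sR = 40/157
mR = -1·sL + 1/2·sR = -9640/11461

80/73 80/157 40/157 -9640/11461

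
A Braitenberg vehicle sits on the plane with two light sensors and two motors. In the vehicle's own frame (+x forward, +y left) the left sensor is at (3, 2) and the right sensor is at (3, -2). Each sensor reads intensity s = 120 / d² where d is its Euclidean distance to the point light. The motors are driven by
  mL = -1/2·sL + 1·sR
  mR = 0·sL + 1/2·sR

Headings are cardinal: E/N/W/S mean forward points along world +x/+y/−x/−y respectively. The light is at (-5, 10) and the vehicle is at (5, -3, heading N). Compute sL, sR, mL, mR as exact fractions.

30/41 30/61 315/2501 15/61

left sensor world pos  = (3, 0); dL² = 164
right sensor world pos = (7, 0); dR² = 244
sL = 120/164 = 30/41
sR = 120/244 = 30/61
mL = -1/2·sL + 1·sR = 315/2501
mR = 0·sL + 1/2·sR = 15/61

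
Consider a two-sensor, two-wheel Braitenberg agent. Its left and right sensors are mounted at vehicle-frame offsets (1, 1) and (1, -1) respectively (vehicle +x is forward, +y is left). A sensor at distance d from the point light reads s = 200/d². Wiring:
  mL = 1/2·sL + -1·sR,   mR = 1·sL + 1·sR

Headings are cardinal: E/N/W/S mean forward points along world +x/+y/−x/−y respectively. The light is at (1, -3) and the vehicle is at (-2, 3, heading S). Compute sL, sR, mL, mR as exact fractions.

left sensor world pos  = (-1, 2); dL² = 29
right sensor world pos = (-3, 2); dR² = 41
sL = 200/29 = 200/29
sR = 200/41 = 200/41
mL = 1/2·sL + -1·sR = -1700/1189
mR = 1·sL + 1·sR = 14000/1189

200/29 200/41 -1700/1189 14000/1189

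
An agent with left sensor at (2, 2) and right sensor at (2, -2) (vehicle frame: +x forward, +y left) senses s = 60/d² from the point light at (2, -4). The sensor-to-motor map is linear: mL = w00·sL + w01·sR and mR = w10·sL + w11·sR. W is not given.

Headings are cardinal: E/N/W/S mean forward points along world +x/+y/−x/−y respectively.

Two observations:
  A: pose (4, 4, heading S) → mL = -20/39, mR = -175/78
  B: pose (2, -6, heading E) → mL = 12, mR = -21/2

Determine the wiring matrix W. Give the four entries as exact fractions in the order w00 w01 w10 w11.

1 -1 -1/2 -1

obs A: pose=(4,4,S) → sL=15/13, sR=5/3, mL=-20/39, mR=-175/78
obs B: pose=(2,-6,E) → sL=15, sR=3, mL=12, mR=-21/2
sensor matrix S = [[15/13, 5/3], [15, 3]]; det S = -280/13
solve [mL_A; mL_B] = S·[w00; w01] and [mR_A; mR_B] = S·[w10; w11]:
  w00 = 1, w01 = -1, w10 = -1/2, w11 = -1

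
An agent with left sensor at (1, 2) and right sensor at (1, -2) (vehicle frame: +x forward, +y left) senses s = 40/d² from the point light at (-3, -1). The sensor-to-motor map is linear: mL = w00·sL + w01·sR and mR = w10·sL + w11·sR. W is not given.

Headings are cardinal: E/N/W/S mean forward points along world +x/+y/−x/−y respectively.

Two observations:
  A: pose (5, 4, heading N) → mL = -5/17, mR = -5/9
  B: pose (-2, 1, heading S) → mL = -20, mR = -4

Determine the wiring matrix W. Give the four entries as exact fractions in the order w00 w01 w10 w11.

0 -1 -1 0

obs A: pose=(5,4,N) → sL=5/9, sR=5/17, mL=-5/17, mR=-5/9
obs B: pose=(-2,1,S) → sL=4, sR=20, mL=-20, mR=-4
sensor matrix S = [[5/9, 5/17], [4, 20]]; det S = 1520/153
solve [mL_A; mL_B] = S·[w00; w01] and [mR_A; mR_B] = S·[w10; w11]:
  w00 = 0, w01 = -1, w10 = -1, w11 = 0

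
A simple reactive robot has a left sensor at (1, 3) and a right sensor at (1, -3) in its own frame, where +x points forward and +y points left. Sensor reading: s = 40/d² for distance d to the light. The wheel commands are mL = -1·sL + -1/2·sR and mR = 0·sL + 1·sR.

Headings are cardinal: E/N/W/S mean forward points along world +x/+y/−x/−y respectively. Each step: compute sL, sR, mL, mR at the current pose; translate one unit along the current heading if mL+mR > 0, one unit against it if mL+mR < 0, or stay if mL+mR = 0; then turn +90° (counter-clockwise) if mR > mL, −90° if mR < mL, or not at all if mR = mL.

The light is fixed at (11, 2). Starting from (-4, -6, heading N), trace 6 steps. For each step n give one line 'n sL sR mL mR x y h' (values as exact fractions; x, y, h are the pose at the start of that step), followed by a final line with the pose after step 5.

n=0: pose=(-4,-6,N); sL=40/373, sR=40/193; mL=-15180/71989, mR=40/193; mL+mR=-260/71989 → advance -1; mR−mL=30100/71989 → turn +1·90°
n=1: pose=(-4,-7,W); sL=1/10, sR=10/73; mL=-123/730, mR=10/73; mL+mR=-23/730 → advance -1; mR−mL=223/730 → turn +1·90°
n=2: pose=(-3,-7,S); sL=40/221, sR=40/389; mL=-19980/85969, mR=40/389; mL+mR=-11140/85969 → advance -1; mR−mL=28820/85969 → turn +1·90°
n=3: pose=(-3,-6,E); sL=20/97, sR=4/29; mL=-774/2813, mR=4/29; mL+mR=-386/2813 → advance -1; mR−mL=1162/2813 → turn +1·90°
n=4: pose=(-4,-6,N); sL=40/373, sR=40/193; mL=-15180/71989, mR=40/193; mL+mR=-260/71989 → advance -1; mR−mL=30100/71989 → turn +1·90°
n=5: pose=(-4,-7,W); sL=1/10, sR=10/73; mL=-123/730, mR=10/73; mL+mR=-23/730 → advance -1; mR−mL=223/730 → turn +1·90°

0 40/373 40/193 -15180/71989 40/193 -4 -6 N
1 1/10 10/73 -123/730 10/73 -4 -7 W
2 40/221 40/389 -19980/85969 40/389 -3 -7 S
3 20/97 4/29 -774/2813 4/29 -3 -6 E
4 40/373 40/193 -15180/71989 40/193 -4 -6 N
5 1/10 10/73 -123/730 10/73 -4 -7 W
final -3 -7 S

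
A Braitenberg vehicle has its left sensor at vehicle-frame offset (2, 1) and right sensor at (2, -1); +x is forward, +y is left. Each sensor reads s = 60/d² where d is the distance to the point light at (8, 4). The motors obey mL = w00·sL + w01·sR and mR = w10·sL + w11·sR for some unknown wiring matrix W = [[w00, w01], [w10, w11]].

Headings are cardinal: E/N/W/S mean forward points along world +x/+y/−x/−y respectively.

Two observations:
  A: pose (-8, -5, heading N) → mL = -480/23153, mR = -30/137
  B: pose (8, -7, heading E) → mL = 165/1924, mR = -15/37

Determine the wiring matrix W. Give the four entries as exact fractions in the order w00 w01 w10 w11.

1/2 -1/2 0 -1

obs A: pose=(-8,-5,N) → sL=30/169, sR=30/137, mL=-480/23153, mR=-30/137
obs B: pose=(8,-7,E) → sL=15/26, sR=15/37, mL=165/1924, mR=-15/37
sensor matrix S = [[30/169, 30/137], [15/26, 15/37]]; det S = -46575/856661
solve [mL_A; mL_B] = S·[w00; w01] and [mR_A; mR_B] = S·[w10; w11]:
  w00 = 1/2, w01 = -1/2, w10 = 0, w11 = -1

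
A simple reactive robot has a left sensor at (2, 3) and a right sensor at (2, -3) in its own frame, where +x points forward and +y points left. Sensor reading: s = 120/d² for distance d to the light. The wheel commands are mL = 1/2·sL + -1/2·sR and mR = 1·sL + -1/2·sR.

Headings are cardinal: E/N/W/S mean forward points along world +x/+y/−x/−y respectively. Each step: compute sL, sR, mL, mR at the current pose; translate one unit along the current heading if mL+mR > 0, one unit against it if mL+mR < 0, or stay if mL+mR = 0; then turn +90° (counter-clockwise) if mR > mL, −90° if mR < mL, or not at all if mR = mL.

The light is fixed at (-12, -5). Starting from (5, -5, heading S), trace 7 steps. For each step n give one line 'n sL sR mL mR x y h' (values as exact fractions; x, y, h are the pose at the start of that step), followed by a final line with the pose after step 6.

n=0: pose=(5,-5,S); sL=30/101, sR=3/5; mL=-153/1010, mR=-3/1010; mL+mR=-78/505 → advance -1; mR−mL=15/101 → turn +1·90°
n=1: pose=(5,-4,E); sL=120/377, sR=24/73; mL=-144/27521, mR=4236/27521; mL+mR=4092/27521 → advance +1; mR−mL=60/377 → turn +1·90°
n=2: pose=(6,-4,N); sL=20/39, sR=4/15; mL=8/65, mR=74/195; mL+mR=98/195 → advance +1; mR−mL=10/39 → turn +1·90°
n=3: pose=(6,-3,W); sL=120/257, sR=120/281; mL=1440/72217, mR=18300/72217; mL+mR=19740/72217 → advance +1; mR−mL=60/257 → turn +1·90°
n=4: pose=(5,-3,S); sL=3/10, sR=30/49; mL=-153/980, mR=-3/490; mL+mR=-159/980 → advance -1; mR−mL=3/20 → turn +1·90°
n=5: pose=(5,-2,E); sL=120/397, sR=120/361; mL=-2160/143317, mR=19500/143317; mL+mR=17340/143317 → advance +1; mR−mL=60/397 → turn +1·90°
n=6: pose=(6,-2,N); sL=12/25, sR=60/233; mL=648/5825, mR=2046/5825; mL+mR=2694/5825 → advance +1; mR−mL=6/25 → turn +1·90°

0 30/101 3/5 -153/1010 -3/1010 5 -5 S
1 120/377 24/73 -144/27521 4236/27521 5 -4 E
2 20/39 4/15 8/65 74/195 6 -4 N
3 120/257 120/281 1440/72217 18300/72217 6 -3 W
4 3/10 30/49 -153/980 -3/490 5 -3 S
5 120/397 120/361 -2160/143317 19500/143317 5 -2 E
6 12/25 60/233 648/5825 2046/5825 6 -2 N
final 6 -1 W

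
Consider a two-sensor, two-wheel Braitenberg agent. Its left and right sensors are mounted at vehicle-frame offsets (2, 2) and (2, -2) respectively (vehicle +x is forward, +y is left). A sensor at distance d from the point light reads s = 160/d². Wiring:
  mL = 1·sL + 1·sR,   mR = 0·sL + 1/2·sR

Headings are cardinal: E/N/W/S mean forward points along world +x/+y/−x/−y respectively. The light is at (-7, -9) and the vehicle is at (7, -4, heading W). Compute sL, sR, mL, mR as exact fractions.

160/153 160/193 55360/29529 80/193

left sensor world pos  = (5, -6); dL² = 153
right sensor world pos = (5, -2); dR² = 193
sL = 160/153 = 160/153
sR = 160/193 = 160/193
mL = 1·sL + 1·sR = 55360/29529
mR = 0·sL + 1/2·sR = 80/193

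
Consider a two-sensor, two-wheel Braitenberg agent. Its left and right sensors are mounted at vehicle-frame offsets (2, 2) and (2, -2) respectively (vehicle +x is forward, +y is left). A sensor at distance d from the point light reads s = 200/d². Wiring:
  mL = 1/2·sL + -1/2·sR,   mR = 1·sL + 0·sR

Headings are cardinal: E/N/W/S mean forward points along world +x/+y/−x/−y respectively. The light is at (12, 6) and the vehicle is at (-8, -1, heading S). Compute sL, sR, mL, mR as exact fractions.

left sensor world pos  = (-6, -3); dL² = 405
right sensor world pos = (-10, -3); dR² = 565
sL = 200/405 = 40/81
sR = 200/565 = 40/113
mL = 1/2·sL + -1/2·sR = 640/9153
mR = 1·sL + 0·sR = 40/81

40/81 40/113 640/9153 40/81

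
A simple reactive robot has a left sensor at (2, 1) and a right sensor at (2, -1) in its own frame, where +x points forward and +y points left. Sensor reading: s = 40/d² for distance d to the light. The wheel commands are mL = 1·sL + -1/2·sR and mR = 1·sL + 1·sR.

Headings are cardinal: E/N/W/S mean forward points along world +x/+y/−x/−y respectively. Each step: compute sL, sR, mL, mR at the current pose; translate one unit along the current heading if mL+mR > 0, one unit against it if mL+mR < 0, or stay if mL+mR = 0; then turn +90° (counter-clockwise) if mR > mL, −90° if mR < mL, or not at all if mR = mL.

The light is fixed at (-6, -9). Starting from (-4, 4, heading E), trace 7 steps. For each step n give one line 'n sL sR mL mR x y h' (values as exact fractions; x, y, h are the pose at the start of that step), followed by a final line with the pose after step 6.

n=0: pose=(-4,4,E); sL=10/53, sR=1/4; mL=27/424, mR=93/212; mL+mR=213/424 → advance +1; mR−mL=3/8 → turn +1·90°
n=1: pose=(-3,4,N); sL=40/229, sR=40/241; mL=5060/55189, mR=18800/55189; mL+mR=23860/55189 → advance +1; mR−mL=60/241 → turn +1·90°
n=2: pose=(-3,5,W); sL=4/17, sR=20/113; mL=282/1921, mR=792/1921; mL+mR=1074/1921 → advance +1; mR−mL=30/113 → turn +1·90°
n=3: pose=(-4,5,S); sL=40/153, sR=8/29; mL=548/4437, mR=2384/4437; mL+mR=2932/4437 → advance +1; mR−mL=12/29 → turn +1·90°
n=4: pose=(-4,4,E); sL=10/53, sR=1/4; mL=27/424, mR=93/212; mL+mR=213/424 → advance +1; mR−mL=3/8 → turn +1·90°
n=5: pose=(-3,4,N); sL=40/229, sR=40/241; mL=5060/55189, mR=18800/55189; mL+mR=23860/55189 → advance +1; mR−mL=60/241 → turn +1·90°
n=6: pose=(-3,5,W); sL=4/17, sR=20/113; mL=282/1921, mR=792/1921; mL+mR=1074/1921 → advance +1; mR−mL=30/113 → turn +1·90°

0 10/53 1/4 27/424 93/212 -4 4 E
1 40/229 40/241 5060/55189 18800/55189 -3 4 N
2 4/17 20/113 282/1921 792/1921 -3 5 W
3 40/153 8/29 548/4437 2384/4437 -4 5 S
4 10/53 1/4 27/424 93/212 -4 4 E
5 40/229 40/241 5060/55189 18800/55189 -3 4 N
6 4/17 20/113 282/1921 792/1921 -3 5 W
final -4 5 S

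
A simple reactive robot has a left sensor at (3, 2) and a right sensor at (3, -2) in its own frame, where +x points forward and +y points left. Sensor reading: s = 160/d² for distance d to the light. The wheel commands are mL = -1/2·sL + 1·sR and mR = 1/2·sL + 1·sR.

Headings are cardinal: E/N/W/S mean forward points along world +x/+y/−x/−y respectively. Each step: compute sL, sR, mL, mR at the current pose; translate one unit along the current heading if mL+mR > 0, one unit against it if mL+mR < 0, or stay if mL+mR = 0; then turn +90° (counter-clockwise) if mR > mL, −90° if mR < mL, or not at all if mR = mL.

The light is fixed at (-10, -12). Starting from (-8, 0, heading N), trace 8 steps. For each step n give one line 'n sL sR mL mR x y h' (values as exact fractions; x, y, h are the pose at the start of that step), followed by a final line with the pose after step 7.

n=0: pose=(-8,0,N); sL=32/45, sR=160/241; mL=3344/10845, mR=11056/10845; mL+mR=320/241 → advance +1; mR−mL=32/45 → turn +1·90°
n=1: pose=(-8,1,W); sL=80/61, sR=80/113; mL=360/6893, mR=9400/6893; mL+mR=160/113 → advance +1; mR−mL=80/61 → turn +1·90°
n=2: pose=(-9,1,S); sL=160/109, sR=160/101; mL=9360/11009, mR=25520/11009; mL+mR=320/101 → advance +1; mR−mL=160/109 → turn +1·90°
n=3: pose=(-9,0,E); sL=40/53, sR=40/29; mL=1540/1537, mR=2700/1537; mL+mR=80/29 → advance +1; mR−mL=40/53 → turn +1·90°
n=4: pose=(-8,0,N); sL=32/45, sR=160/241; mL=3344/10845, mR=11056/10845; mL+mR=320/241 → advance +1; mR−mL=32/45 → turn +1·90°
n=5: pose=(-8,1,W); sL=80/61, sR=80/113; mL=360/6893, mR=9400/6893; mL+mR=160/113 → advance +1; mR−mL=80/61 → turn +1·90°
n=6: pose=(-9,1,S); sL=160/109, sR=160/101; mL=9360/11009, mR=25520/11009; mL+mR=320/101 → advance +1; mR−mL=160/109 → turn +1·90°
n=7: pose=(-9,0,E); sL=40/53, sR=40/29; mL=1540/1537, mR=2700/1537; mL+mR=80/29 → advance +1; mR−mL=40/53 → turn +1·90°

0 32/45 160/241 3344/10845 11056/10845 -8 0 N
1 80/61 80/113 360/6893 9400/6893 -8 1 W
2 160/109 160/101 9360/11009 25520/11009 -9 1 S
3 40/53 40/29 1540/1537 2700/1537 -9 0 E
4 32/45 160/241 3344/10845 11056/10845 -8 0 N
5 80/61 80/113 360/6893 9400/6893 -8 1 W
6 160/109 160/101 9360/11009 25520/11009 -9 1 S
7 40/53 40/29 1540/1537 2700/1537 -9 0 E
final -8 0 N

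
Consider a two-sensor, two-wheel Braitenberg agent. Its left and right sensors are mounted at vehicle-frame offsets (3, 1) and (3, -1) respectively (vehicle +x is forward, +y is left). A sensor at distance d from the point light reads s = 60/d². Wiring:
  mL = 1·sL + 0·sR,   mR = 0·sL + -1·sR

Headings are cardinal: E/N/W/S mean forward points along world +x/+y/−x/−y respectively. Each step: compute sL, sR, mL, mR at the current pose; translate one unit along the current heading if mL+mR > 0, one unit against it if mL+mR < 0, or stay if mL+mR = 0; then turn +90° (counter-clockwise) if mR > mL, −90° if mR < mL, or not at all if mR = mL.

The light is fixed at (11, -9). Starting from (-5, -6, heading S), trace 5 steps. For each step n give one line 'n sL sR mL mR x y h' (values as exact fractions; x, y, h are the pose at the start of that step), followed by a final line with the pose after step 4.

0 4/15 60/289 4/15 -60/289 -5 -6 S
1 30/181 6/37 30/181 -6/37 -5 -7 W
2 60/349 60/281 60/349 -60/281 -6 -7 N
3 3/10 15/49 3/10 -15/49 -6 -8 E
4 60/293 12/73 60/293 -12/73 -7 -8 S
final -7 -9 W

n=0: pose=(-5,-6,S); sL=4/15, sR=60/289; mL=4/15, mR=-60/289; mL+mR=256/4335 → advance +1; mR−mL=-2056/4335 → turn -1·90°
n=1: pose=(-5,-7,W); sL=30/181, sR=6/37; mL=30/181, mR=-6/37; mL+mR=24/6697 → advance +1; mR−mL=-2196/6697 → turn -1·90°
n=2: pose=(-6,-7,N); sL=60/349, sR=60/281; mL=60/349, mR=-60/281; mL+mR=-4080/98069 → advance -1; mR−mL=-37800/98069 → turn -1·90°
n=3: pose=(-6,-8,E); sL=3/10, sR=15/49; mL=3/10, mR=-15/49; mL+mR=-3/490 → advance -1; mR−mL=-297/490 → turn -1·90°
n=4: pose=(-7,-8,S); sL=60/293, sR=12/73; mL=60/293, mR=-12/73; mL+mR=864/21389 → advance +1; mR−mL=-7896/21389 → turn -1·90°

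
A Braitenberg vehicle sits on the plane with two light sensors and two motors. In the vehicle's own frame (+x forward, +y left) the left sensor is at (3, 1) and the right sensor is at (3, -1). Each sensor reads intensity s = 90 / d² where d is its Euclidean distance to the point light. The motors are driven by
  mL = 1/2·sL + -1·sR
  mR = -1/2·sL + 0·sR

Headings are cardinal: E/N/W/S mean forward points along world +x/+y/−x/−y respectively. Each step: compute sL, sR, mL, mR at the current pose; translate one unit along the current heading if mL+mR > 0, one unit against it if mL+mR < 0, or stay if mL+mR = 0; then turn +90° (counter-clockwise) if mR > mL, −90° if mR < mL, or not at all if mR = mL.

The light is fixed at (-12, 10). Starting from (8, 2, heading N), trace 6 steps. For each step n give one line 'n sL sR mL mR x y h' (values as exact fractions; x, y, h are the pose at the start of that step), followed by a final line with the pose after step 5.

0 45/193 45/233 -6885/89938 -45/386 8 2 N
1 90/593 90/629 -25065/372997 -45/593 8 1 E
2 45/272 5/26 -775/7072 -45/544 7 1 S
3 90/533 18/113 -4509/60229 -45/533 7 2 E
4 45/241 9/41 -2493/19762 -45/482 6 2 S
5 10/53 18/101 -449/5353 -5/53 6 3 E
final 5 3 S

n=0: pose=(8,2,N); sL=45/193, sR=45/233; mL=-6885/89938, mR=-45/386; mL+mR=-45/233 → advance -1; mR−mL=-1800/44969 → turn -1·90°
n=1: pose=(8,1,E); sL=90/593, sR=90/629; mL=-25065/372997, mR=-45/593; mL+mR=-90/629 → advance -1; mR−mL=-3240/372997 → turn -1·90°
n=2: pose=(7,1,S); sL=45/272, sR=5/26; mL=-775/7072, mR=-45/544; mL+mR=-5/26 → advance -1; mR−mL=95/3536 → turn +1·90°
n=3: pose=(7,2,E); sL=90/533, sR=18/113; mL=-4509/60229, mR=-45/533; mL+mR=-18/113 → advance -1; mR−mL=-576/60229 → turn -1·90°
n=4: pose=(6,2,S); sL=45/241, sR=9/41; mL=-2493/19762, mR=-45/482; mL+mR=-9/41 → advance -1; mR−mL=324/9881 → turn +1·90°
n=5: pose=(6,3,E); sL=10/53, sR=18/101; mL=-449/5353, mR=-5/53; mL+mR=-18/101 → advance -1; mR−mL=-56/5353 → turn -1·90°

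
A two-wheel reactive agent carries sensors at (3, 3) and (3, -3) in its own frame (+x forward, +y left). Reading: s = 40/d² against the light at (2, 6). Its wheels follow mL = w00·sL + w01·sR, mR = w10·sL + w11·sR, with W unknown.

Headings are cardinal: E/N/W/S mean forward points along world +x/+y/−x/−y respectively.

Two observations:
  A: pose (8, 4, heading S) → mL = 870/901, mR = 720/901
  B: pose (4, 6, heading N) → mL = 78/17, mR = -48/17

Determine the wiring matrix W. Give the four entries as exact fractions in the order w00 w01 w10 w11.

1 1/2 -1 1

obs A: pose=(8,4,S) → sL=20/53, sR=20/17, mL=870/901, mR=720/901
obs B: pose=(4,6,N) → sL=4, sR=20/17, mL=78/17, mR=-48/17
sensor matrix S = [[20/53, 20/17], [4, 20/17]]; det S = -3840/901
solve [mL_A; mL_B] = S·[w00; w01] and [mR_A; mR_B] = S·[w10; w11]:
  w00 = 1, w01 = 1/2, w10 = -1, w11 = 1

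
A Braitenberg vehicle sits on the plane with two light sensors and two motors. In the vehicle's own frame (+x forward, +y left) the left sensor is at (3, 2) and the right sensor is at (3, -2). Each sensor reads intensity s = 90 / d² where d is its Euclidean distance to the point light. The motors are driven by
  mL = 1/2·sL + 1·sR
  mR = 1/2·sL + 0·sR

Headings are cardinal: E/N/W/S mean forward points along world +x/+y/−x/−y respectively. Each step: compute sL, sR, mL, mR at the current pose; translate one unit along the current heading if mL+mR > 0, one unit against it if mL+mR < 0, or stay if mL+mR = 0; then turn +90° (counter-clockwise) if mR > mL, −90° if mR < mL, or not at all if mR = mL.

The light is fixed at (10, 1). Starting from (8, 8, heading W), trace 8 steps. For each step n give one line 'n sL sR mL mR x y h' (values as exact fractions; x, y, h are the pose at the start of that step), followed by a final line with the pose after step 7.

0 9/5 45/53 927/530 9/10 8 8 W
1 18/25 90/101 3159/2525 9/25 7 8 N
2 9/10 5/2 59/20 9/20 7 9 E
3 18/5 90/41 819/205 9/5 8 9 S
4 9/5 45/53 927/530 9/10 8 8 W
5 18/25 90/101 3159/2525 9/25 7 8 N
6 9/10 5/2 59/20 9/20 7 9 E
7 18/5 90/41 819/205 9/5 8 9 S
final 8 8 W

n=0: pose=(8,8,W); sL=9/5, sR=45/53; mL=927/530, mR=9/10; mL+mR=702/265 → advance +1; mR−mL=-45/53 → turn -1·90°
n=1: pose=(7,8,N); sL=18/25, sR=90/101; mL=3159/2525, mR=9/25; mL+mR=4068/2525 → advance +1; mR−mL=-90/101 → turn -1·90°
n=2: pose=(7,9,E); sL=9/10, sR=5/2; mL=59/20, mR=9/20; mL+mR=17/5 → advance +1; mR−mL=-5/2 → turn -1·90°
n=3: pose=(8,9,S); sL=18/5, sR=90/41; mL=819/205, mR=9/5; mL+mR=1188/205 → advance +1; mR−mL=-90/41 → turn -1·90°
n=4: pose=(8,8,W); sL=9/5, sR=45/53; mL=927/530, mR=9/10; mL+mR=702/265 → advance +1; mR−mL=-45/53 → turn -1·90°
n=5: pose=(7,8,N); sL=18/25, sR=90/101; mL=3159/2525, mR=9/25; mL+mR=4068/2525 → advance +1; mR−mL=-90/101 → turn -1·90°
n=6: pose=(7,9,E); sL=9/10, sR=5/2; mL=59/20, mR=9/20; mL+mR=17/5 → advance +1; mR−mL=-5/2 → turn -1·90°
n=7: pose=(8,9,S); sL=18/5, sR=90/41; mL=819/205, mR=9/5; mL+mR=1188/205 → advance +1; mR−mL=-90/41 → turn -1·90°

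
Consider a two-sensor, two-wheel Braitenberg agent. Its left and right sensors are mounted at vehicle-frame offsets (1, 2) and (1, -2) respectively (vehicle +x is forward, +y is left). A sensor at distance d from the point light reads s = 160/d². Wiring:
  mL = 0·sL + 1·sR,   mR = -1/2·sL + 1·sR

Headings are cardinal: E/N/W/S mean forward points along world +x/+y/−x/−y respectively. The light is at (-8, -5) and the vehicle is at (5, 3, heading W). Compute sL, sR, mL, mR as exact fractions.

8/9 40/61 40/61 116/549

left sensor world pos  = (4, 1); dL² = 180
right sensor world pos = (4, 5); dR² = 244
sL = 160/180 = 8/9
sR = 160/244 = 40/61
mL = 0·sL + 1·sR = 40/61
mR = -1/2·sL + 1·sR = 116/549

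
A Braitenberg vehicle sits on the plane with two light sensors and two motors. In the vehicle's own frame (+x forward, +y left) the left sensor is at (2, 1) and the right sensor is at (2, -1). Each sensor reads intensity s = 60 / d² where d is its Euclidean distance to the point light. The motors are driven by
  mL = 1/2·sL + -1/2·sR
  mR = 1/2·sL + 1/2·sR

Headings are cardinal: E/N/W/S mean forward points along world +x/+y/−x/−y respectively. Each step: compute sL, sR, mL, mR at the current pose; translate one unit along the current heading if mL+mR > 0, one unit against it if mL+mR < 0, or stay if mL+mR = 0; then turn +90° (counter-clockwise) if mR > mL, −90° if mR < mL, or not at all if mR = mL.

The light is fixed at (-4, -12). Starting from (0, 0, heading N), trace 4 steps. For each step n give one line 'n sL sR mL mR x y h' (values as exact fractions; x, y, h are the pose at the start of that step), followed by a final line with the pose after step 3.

0 12/41 60/221 96/9061 2556/9061 0 0 N
1 15/37 3/10 39/740 261/740 0 1 W
2 60/137 12/25 -72/3425 1572/3425 -1 1 S
3 30/97 30/73 -360/7081 2550/7081 -1 0 E
final 0 0 N

n=0: pose=(0,0,N); sL=12/41, sR=60/221; mL=96/9061, mR=2556/9061; mL+mR=12/41 → advance +1; mR−mL=60/221 → turn +1·90°
n=1: pose=(0,1,W); sL=15/37, sR=3/10; mL=39/740, mR=261/740; mL+mR=15/37 → advance +1; mR−mL=3/10 → turn +1·90°
n=2: pose=(-1,1,S); sL=60/137, sR=12/25; mL=-72/3425, mR=1572/3425; mL+mR=60/137 → advance +1; mR−mL=12/25 → turn +1·90°
n=3: pose=(-1,0,E); sL=30/97, sR=30/73; mL=-360/7081, mR=2550/7081; mL+mR=30/97 → advance +1; mR−mL=30/73 → turn +1·90°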